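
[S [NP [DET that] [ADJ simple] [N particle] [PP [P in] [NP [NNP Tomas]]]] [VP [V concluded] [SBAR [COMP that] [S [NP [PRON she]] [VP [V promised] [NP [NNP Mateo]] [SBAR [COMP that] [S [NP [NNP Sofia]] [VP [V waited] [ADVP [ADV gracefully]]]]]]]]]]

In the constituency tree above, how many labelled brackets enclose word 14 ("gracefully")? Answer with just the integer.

10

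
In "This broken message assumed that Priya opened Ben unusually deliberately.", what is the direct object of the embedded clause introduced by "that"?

The verb of the embedded clause introduced by "that" is "opened"; its direct object is the NP "Ben".

Ben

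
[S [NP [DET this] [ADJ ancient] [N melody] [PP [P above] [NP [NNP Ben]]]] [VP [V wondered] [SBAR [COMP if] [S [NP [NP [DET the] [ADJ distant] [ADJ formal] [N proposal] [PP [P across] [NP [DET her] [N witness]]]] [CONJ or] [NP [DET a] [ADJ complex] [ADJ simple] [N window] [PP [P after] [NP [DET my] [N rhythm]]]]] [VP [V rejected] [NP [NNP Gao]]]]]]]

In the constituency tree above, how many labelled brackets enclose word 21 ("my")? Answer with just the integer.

9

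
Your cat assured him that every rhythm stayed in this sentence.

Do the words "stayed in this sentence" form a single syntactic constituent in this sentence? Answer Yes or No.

Yes

The sequence corresponds to a single VP node — the verb phrase "stayed in this sentence".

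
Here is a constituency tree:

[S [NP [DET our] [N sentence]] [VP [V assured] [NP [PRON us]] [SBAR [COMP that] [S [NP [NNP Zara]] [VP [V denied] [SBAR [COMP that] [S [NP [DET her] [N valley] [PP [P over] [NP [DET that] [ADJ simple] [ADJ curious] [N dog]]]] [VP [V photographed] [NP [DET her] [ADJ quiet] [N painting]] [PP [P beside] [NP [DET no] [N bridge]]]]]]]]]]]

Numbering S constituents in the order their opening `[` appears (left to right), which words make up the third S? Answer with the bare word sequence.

The S opening brackets appear, in order, over: "our sentence assured us that Zara denied that her valley over that simple curious dog photographed her quiet painting beside no bridge"; "Zara denied that her valley over that simple curious dog photographed her quiet painting beside no bridge"; "her valley over that simple curious dog photographed her quiet painting beside no bridge". The third one spans "her valley over that simple curious dog photographed her quiet painting beside no bridge".

her valley over that simple curious dog photographed her quiet painting beside no bridge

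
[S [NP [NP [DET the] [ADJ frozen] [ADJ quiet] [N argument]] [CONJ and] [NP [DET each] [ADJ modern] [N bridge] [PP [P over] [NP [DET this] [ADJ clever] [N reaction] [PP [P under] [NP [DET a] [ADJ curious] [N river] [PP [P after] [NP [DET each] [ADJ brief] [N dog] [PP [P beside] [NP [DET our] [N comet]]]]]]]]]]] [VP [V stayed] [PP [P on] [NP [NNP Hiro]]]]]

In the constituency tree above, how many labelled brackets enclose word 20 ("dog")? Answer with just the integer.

10

The word sits inside N, which is inside NP, inside PP, inside NP, inside PP, inside NP, inside PP, inside NP, inside NP, inside S — 10 brackets in all.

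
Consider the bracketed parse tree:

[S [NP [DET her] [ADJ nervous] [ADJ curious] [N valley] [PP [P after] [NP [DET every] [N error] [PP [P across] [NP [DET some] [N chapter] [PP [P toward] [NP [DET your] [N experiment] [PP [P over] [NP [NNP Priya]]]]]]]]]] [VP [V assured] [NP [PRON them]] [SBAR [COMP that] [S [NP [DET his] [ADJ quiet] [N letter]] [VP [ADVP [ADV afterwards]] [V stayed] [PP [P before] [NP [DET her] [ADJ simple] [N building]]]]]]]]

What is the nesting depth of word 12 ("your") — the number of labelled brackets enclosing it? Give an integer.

9

Path from the root down to the word: S → NP → PP → NP → PP → NP → PP → NP → DET. That is 9 enclosing brackets.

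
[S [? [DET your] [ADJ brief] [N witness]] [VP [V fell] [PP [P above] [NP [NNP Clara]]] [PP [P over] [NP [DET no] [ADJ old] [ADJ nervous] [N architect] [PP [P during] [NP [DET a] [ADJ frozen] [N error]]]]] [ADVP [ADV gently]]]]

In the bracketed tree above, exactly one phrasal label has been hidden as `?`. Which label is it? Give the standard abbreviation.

NP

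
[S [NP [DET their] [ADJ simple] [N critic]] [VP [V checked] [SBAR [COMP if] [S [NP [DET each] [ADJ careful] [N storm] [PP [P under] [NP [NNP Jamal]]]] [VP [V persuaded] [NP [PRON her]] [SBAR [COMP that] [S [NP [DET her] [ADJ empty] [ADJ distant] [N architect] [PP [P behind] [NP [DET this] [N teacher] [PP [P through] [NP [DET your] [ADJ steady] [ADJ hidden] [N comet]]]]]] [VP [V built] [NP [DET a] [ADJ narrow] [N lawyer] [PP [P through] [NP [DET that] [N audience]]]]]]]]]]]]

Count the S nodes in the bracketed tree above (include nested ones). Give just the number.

3

The S constituents are: [S their simple critic checked if each careful storm under Jamal persuaded her that her empty distant architect behind this teacher through your steady hidden comet built a narrow lawyer through that audience]; [S each careful storm under Jamal persuaded her that her empty distant architect behind this teacher through your steady hidden comet built a narrow lawyer through that audience]; [S her empty distant architect behind this teacher through your steady hidden comet built a narrow lawyer through that audience]. Total: 3.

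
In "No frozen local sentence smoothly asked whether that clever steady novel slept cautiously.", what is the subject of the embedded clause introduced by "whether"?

that clever steady novel

"that clever steady novel" is the NP that combines with the VP headed by "slept" to form the embedded clause introduced by "whether" — the subject.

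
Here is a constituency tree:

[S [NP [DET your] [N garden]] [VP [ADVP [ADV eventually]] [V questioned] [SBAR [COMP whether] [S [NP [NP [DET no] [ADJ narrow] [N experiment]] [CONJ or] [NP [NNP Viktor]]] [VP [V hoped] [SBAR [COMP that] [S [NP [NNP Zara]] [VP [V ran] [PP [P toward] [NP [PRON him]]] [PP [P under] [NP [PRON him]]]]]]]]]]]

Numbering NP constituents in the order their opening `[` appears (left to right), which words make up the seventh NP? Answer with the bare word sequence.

him

The NP opening brackets appear, in order, over: "your garden"; "no narrow experiment or Viktor"; "no narrow experiment"; "Viktor"; "Zara"; "him"; "him". The seventh one spans "him".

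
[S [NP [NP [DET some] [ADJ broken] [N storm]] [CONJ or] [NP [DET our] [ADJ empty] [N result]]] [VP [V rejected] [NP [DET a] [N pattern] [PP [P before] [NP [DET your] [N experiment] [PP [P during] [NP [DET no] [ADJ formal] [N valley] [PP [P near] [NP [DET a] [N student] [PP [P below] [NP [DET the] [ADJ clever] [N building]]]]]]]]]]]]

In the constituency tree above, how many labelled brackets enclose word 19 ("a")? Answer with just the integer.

10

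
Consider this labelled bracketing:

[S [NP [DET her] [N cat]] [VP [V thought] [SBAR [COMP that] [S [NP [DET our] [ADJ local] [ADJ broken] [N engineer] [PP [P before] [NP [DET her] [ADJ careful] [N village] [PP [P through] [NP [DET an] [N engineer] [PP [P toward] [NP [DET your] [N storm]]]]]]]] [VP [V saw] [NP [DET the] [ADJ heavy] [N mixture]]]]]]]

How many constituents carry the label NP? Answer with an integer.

6

Scanning left to right, an opening `[NP` appears at word positions 1, 5, 10, 14, 17, 20 — 6 in total.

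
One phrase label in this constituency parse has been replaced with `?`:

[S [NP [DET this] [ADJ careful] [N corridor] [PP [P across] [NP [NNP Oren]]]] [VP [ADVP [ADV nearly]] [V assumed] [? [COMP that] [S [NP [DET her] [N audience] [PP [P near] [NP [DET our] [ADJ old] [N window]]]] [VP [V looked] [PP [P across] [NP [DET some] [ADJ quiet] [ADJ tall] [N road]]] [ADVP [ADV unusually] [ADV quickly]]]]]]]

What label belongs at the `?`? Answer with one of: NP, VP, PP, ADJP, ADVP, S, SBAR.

Looking at what the `?` directly dominates — COMP 'that', S — this is a subordinate clause (SBAR).

SBAR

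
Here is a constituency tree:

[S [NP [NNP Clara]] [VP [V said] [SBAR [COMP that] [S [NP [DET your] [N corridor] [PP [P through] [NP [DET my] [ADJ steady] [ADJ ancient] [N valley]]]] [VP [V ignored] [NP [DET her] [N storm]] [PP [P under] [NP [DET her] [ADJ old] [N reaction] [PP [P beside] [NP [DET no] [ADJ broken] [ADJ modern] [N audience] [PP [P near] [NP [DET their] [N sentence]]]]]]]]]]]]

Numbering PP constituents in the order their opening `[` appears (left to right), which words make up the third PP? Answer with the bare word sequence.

beside no broken modern audience near their sentence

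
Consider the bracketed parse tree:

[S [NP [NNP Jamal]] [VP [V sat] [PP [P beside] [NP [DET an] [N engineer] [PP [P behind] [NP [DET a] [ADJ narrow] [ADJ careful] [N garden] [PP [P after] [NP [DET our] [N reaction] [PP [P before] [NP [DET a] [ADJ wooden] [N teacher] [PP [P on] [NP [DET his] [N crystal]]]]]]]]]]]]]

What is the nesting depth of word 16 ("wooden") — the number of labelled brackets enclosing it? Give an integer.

Path from the root down to the word: S → VP → PP → NP → PP → NP → PP → NP → PP → NP → ADJ. That is 11 enclosing brackets.

11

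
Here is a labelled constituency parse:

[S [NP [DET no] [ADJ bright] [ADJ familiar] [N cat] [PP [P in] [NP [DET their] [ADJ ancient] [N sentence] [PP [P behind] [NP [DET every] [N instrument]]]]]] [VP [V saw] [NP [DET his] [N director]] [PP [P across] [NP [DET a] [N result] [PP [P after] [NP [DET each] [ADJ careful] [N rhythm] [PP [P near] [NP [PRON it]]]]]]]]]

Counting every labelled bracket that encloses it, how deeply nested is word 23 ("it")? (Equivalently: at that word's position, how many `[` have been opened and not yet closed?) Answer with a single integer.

9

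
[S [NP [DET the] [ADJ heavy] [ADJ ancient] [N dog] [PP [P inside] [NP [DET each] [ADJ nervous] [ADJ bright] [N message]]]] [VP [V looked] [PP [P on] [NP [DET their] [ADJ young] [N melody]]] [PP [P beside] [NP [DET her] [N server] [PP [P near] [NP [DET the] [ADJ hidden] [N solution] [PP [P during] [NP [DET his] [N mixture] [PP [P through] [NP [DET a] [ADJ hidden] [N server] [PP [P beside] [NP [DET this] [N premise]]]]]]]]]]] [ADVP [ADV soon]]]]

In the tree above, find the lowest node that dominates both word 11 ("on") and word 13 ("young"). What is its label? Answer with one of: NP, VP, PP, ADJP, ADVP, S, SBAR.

PP

The smallest bracket enclosing both words is [PP on their young melody], so the label is PP.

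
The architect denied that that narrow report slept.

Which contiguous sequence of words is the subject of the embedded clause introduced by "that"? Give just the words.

"that narrow report" is the NP that combines with the VP headed by "slept" to form the embedded clause introduced by "that" — the subject.

that narrow report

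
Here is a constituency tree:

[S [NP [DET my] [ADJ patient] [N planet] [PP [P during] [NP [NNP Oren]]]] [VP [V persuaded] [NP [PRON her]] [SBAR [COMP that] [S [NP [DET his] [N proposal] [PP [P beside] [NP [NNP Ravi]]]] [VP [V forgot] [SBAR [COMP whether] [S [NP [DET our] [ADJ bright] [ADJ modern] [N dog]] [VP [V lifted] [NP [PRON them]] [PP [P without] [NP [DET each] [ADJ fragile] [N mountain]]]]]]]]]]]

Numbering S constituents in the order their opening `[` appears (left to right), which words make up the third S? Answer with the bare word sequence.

our bright modern dog lifted them without each fragile mountain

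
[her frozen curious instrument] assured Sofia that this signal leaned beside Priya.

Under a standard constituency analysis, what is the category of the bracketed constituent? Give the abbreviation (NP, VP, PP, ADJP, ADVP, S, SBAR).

NP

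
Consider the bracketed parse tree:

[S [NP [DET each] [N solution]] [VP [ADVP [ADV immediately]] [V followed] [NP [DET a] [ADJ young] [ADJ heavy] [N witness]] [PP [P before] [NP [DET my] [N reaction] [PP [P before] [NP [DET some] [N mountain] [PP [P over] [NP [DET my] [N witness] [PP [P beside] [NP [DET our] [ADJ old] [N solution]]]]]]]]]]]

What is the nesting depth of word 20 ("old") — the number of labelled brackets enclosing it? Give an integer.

11

Path from the root down to the word: S → VP → PP → NP → PP → NP → PP → NP → PP → NP → ADJ. That is 11 enclosing brackets.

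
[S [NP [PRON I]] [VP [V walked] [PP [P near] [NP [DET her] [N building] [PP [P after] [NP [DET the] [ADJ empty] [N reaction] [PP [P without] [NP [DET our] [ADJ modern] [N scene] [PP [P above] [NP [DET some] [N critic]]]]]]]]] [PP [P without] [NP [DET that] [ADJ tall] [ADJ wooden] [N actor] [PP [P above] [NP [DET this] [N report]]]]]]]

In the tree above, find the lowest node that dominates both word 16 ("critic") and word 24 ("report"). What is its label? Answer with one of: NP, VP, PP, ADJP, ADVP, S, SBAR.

Word 16 lies under S → VP → PP → NP → PP → NP → PP → NP → PP → NP → N; word 24 lies under S → VP → PP → NP → PP → NP → N. The lowest shared node is the VP.

VP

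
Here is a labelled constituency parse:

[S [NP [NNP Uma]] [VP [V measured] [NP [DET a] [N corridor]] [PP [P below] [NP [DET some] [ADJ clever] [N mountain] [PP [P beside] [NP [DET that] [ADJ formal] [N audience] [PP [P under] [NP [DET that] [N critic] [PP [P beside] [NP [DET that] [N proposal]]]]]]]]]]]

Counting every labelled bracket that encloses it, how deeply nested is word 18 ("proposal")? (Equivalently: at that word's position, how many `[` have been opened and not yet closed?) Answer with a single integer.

11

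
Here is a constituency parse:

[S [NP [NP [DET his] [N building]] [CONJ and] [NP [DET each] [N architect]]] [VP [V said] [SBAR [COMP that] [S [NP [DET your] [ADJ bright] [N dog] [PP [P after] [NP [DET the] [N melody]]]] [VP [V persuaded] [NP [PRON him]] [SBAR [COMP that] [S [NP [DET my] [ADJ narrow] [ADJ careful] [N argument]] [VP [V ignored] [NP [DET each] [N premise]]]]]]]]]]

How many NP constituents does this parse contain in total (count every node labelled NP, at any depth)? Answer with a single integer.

8

Listing each NP by its span: [NP his building and each architect]; [NP his building]; [NP each architect]; [NP your bright dog after the melody]; [NP the melody]; [NP him] … — that makes 8.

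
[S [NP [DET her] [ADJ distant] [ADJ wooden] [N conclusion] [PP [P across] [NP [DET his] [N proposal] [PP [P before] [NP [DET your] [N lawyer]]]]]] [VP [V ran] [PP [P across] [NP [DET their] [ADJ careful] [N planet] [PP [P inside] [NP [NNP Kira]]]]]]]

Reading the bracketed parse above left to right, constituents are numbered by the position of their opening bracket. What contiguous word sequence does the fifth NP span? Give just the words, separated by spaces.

In left-to-right order the NP constituents are "her distant wooden conclusion across his proposal before your lawyer"; "his proposal before your lawyer"; "your lawyer"; "their careful planet inside Kira"; "Kira". Number 5 is "Kira".

Kira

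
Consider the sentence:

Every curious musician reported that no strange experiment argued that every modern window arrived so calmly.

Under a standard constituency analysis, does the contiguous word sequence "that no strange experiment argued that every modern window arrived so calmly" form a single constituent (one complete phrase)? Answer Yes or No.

Yes

These words form the whole subordinate clause headed by "that", so yes — one constituent.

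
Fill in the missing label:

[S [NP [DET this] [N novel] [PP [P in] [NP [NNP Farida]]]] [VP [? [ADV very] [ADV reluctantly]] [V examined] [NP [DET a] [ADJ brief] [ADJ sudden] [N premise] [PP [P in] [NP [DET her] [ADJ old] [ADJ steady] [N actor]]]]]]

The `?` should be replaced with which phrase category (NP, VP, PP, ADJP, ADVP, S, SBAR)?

ADVP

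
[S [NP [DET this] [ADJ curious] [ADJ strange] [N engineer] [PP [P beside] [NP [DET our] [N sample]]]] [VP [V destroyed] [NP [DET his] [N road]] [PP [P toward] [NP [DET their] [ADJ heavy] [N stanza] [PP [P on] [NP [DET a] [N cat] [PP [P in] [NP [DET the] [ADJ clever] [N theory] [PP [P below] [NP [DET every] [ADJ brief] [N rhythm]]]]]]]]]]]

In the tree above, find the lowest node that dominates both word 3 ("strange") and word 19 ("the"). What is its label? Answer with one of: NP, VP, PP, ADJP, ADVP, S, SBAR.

S

Word 3 lies under S → NP → ADJ; word 19 lies under S → VP → PP → NP → PP → NP → PP → NP → DET. The lowest shared node is the S.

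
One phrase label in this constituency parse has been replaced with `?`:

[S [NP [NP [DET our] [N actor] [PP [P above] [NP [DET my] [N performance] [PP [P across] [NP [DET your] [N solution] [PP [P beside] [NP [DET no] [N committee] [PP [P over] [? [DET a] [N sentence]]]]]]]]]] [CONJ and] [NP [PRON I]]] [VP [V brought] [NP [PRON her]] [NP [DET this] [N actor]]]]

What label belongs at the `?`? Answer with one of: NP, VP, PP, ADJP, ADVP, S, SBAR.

NP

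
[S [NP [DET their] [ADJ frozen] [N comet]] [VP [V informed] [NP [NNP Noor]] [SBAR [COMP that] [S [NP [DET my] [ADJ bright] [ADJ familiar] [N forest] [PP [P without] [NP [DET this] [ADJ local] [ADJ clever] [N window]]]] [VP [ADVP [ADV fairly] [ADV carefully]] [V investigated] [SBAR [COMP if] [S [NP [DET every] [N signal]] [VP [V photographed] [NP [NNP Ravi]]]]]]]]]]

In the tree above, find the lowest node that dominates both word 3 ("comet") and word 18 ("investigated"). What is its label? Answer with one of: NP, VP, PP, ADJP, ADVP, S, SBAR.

S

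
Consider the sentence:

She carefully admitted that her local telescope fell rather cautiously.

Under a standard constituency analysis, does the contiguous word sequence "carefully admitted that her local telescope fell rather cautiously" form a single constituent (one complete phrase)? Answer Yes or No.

These words form the whole verb phrase headed by "admitted", so yes — one constituent.

Yes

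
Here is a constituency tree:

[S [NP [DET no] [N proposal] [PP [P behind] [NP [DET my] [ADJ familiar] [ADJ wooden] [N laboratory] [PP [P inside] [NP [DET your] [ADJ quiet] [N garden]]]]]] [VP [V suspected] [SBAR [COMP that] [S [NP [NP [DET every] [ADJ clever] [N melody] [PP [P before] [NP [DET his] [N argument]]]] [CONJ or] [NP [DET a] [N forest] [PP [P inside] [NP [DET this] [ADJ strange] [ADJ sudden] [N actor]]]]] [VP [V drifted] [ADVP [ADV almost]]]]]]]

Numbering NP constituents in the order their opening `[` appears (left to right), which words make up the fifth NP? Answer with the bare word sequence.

The NP opening brackets appear, in order, over: "no proposal behind my familiar wooden laboratory inside your quiet garden"; "my familiar wooden laboratory inside your quiet garden"; "your quiet garden"; "every clever melody before his argument or a forest inside this strange sudden actor"; "every clever melody before his argument"; "his argument"; "a forest inside this strange sudden actor"; "this strange sudden actor". The fifth one spans "every clever melody before his argument".

every clever melody before his argument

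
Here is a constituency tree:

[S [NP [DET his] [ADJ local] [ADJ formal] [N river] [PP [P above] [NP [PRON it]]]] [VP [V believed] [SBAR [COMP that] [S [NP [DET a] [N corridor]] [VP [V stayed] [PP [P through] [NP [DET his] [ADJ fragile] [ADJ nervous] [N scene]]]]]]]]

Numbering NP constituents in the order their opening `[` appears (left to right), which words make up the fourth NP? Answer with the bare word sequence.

his fragile nervous scene

The NP opening brackets appear, in order, over: "his local formal river above it"; "it"; "a corridor"; "his fragile nervous scene". The fourth one spans "his fragile nervous scene".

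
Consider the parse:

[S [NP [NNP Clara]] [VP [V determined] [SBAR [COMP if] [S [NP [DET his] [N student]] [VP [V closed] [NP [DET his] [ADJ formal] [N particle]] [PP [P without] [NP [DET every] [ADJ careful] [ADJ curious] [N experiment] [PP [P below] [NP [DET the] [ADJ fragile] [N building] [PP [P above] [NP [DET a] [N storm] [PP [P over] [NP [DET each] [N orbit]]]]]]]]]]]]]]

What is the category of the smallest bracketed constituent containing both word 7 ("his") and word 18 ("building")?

Word 7 lies under S → VP → SBAR → S → VP → NP → DET; word 18 lies under S → VP → SBAR → S → VP → PP → NP → PP → NP → N. The lowest shared node is the VP.

VP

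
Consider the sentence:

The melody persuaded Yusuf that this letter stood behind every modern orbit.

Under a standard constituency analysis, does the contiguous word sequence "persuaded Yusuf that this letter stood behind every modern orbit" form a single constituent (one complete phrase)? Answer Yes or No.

Yes

"persuaded Yusuf that this letter stood behind every modern orbit" is exactly the verb phrase [VP persuaded Yusuf that this letter stood behind every modern orbit], a complete constituent.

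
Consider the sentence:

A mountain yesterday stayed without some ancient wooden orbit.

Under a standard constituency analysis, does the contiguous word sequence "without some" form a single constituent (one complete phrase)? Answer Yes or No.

No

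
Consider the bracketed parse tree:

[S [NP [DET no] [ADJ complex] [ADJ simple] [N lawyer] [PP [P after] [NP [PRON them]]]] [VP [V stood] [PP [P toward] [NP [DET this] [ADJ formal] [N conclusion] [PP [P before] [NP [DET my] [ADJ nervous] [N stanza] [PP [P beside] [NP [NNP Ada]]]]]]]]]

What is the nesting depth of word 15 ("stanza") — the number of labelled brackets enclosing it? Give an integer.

7

Counting open brackets not yet closed at "stanza": [S [VP [PP [NP [PP [NP [N = 7.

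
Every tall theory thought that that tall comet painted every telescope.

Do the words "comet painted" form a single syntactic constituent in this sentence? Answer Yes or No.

No

The sequence begins inside the noun phrase "that tall comet" and ends inside the verb phrase "painted every telescope"; it crosses a phrase boundary, so no single node in the tree spans exactly those words.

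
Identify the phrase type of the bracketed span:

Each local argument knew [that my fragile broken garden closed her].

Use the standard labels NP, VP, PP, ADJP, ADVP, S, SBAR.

"that" is the head of the bracketed span, so the span is a subordinate clause: SBAR.

SBAR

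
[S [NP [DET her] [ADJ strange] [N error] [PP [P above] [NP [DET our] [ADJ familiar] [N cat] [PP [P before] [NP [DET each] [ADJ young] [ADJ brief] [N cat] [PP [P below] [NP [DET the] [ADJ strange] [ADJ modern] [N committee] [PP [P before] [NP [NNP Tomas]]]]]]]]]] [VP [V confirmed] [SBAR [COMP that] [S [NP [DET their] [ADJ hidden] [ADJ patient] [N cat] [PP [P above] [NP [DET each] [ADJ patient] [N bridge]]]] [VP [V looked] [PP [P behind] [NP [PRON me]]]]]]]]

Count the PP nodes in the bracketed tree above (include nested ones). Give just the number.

6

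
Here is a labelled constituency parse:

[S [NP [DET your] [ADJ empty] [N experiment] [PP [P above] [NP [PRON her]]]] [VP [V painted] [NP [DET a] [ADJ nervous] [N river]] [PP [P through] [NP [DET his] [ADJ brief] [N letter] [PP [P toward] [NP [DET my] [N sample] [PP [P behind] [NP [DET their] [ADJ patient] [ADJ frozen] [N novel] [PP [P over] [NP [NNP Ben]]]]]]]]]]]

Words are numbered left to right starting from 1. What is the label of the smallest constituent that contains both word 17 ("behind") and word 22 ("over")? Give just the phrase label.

PP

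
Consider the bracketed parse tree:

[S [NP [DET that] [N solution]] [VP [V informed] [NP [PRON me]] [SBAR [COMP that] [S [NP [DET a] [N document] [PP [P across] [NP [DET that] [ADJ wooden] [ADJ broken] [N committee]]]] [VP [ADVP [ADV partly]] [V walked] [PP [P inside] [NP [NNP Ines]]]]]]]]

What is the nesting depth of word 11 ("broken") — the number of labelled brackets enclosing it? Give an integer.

8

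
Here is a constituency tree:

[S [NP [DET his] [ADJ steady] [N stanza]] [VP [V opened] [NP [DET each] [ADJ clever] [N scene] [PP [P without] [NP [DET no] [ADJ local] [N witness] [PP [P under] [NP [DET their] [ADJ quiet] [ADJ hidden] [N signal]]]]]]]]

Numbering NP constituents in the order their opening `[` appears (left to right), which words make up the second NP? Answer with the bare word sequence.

each clever scene without no local witness under their quiet hidden signal

Opening `[NP` markers occur at word positions 1, 5, 9, 13; the second of these opens the constituent [NP each clever scene without no local witness under their quiet hidden signal].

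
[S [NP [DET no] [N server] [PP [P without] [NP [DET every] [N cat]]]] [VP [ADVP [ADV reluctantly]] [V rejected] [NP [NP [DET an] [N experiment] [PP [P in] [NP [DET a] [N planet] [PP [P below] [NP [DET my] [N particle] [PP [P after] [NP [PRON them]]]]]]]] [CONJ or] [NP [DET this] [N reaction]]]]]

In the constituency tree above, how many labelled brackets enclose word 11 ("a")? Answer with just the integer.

The word sits inside DET, which is inside NP, inside PP, inside NP, inside NP, inside VP, inside S — 7 brackets in all.

7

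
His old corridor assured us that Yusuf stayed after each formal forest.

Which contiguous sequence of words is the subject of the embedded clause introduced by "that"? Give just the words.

Yusuf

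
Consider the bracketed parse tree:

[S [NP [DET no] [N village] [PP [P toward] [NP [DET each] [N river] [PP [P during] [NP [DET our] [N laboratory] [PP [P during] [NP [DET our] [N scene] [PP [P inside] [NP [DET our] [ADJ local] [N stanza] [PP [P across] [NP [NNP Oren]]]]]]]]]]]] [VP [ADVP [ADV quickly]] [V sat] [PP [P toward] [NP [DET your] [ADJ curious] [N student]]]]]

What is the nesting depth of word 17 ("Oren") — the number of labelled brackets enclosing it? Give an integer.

13

The word sits inside NNP, which is inside NP, inside PP, inside NP, inside PP, inside NP, inside PP, inside NP, inside PP, inside NP, inside PP, inside NP, inside S — 13 brackets in all.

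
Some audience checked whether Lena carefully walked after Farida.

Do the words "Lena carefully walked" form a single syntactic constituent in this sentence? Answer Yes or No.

No

The smallest constituent containing the whole sequence is the clause [S Lena carefully walked after Farida], but the sequence is only part of it — it straddles the boundary between noun phrase "Lena" and verb phrase "carefully walked after Farida".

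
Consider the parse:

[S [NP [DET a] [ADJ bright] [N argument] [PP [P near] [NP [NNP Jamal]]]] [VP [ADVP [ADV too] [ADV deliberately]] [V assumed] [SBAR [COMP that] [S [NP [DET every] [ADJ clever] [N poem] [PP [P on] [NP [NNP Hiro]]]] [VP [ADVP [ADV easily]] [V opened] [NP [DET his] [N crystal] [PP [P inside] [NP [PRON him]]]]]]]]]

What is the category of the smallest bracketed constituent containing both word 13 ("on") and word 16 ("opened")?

S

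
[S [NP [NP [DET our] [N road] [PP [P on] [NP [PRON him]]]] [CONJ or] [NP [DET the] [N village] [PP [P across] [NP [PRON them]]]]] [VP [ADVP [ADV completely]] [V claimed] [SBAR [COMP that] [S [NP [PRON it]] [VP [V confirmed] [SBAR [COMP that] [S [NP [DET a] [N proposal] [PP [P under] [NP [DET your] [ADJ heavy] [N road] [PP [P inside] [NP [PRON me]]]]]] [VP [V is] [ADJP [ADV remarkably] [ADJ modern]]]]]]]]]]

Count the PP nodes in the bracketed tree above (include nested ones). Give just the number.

The PP constituents are: [PP on him]; [PP across them]; [PP under your heavy road inside me]; [PP inside me]. Total: 4.

4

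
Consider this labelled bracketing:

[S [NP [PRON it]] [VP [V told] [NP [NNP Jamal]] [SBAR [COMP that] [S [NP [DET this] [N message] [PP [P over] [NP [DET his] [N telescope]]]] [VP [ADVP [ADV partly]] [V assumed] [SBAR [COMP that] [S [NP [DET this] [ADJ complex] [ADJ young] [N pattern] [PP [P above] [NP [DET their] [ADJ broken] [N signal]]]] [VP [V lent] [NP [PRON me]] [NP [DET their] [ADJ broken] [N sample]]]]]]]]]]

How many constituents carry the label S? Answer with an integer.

3

Scanning left to right, an opening `[S` appears at word positions 1, 5, 13 — 3 in total.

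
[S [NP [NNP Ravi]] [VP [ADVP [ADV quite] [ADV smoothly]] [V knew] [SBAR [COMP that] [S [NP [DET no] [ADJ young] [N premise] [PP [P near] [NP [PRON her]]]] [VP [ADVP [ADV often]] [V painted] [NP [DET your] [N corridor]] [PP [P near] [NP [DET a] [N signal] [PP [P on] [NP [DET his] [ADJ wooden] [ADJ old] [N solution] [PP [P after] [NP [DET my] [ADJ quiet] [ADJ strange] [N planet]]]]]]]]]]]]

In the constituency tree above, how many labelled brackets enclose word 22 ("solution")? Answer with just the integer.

Path from the root down to the word: S → VP → SBAR → S → VP → PP → NP → PP → NP → N. That is 10 enclosing brackets.

10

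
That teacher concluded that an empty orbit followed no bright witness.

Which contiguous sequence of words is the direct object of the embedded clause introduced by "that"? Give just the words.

no bright witness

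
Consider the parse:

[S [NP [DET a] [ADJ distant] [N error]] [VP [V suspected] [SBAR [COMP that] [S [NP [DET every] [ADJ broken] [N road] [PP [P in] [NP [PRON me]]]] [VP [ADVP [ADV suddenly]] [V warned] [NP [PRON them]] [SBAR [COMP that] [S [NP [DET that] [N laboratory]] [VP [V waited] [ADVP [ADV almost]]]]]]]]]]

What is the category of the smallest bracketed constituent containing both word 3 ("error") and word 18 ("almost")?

Both words fall inside [S a distant error suspected that every broken road in me suddenly warned them that that laboratory waited almost] (words 1–18), and no smaller constituent contains them both. Label: S.

S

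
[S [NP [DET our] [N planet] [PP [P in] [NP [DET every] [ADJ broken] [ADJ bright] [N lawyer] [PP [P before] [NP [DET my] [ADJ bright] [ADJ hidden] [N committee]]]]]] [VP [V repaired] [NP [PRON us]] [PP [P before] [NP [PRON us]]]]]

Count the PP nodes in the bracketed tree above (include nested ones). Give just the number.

3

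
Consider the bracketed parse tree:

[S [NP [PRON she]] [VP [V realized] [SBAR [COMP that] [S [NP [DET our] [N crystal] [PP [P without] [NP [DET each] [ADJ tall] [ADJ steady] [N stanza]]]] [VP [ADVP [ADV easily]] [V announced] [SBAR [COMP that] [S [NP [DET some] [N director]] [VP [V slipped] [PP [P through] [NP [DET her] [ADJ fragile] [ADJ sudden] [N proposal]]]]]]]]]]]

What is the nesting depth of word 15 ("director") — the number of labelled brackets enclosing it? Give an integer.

Counting open brackets not yet closed at "director": [S [VP [SBAR [S [VP [SBAR [S [NP [N = 9.

9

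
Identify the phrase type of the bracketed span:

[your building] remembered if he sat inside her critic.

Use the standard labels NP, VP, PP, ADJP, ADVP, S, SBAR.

"building" is the head of the bracketed span, so the span is a noun phrase: NP.

NP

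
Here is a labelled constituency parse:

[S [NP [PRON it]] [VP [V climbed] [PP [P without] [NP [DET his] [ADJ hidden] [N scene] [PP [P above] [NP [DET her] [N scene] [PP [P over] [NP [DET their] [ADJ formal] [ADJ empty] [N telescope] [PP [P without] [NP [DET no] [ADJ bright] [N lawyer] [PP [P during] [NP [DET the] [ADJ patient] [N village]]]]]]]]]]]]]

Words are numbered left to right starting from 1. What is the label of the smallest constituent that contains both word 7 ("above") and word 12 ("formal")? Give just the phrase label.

Word 7 lies under S → VP → PP → NP → PP → P; word 12 lies under S → VP → PP → NP → PP → NP → PP → NP → ADJ. The lowest shared node is the PP.

PP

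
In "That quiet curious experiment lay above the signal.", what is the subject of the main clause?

The subject of the main clause is the NP immediately before the verb "lay": "that quiet curious experiment".

that quiet curious experiment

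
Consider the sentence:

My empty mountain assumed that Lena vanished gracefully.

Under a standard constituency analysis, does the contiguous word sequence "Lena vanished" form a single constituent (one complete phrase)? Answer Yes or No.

No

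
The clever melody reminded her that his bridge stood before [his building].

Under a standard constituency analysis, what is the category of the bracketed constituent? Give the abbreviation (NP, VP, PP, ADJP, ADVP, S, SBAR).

NP

The span is built around the noun "building" — a noun phrase (NP).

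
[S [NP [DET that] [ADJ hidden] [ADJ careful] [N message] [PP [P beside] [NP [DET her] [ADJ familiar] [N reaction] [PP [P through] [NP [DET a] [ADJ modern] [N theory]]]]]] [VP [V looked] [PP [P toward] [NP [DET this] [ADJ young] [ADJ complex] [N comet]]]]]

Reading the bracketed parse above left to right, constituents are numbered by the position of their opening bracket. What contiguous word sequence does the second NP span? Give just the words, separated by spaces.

her familiar reaction through a modern theory

Opening `[NP` markers occur at word positions 1, 6, 10, 15; the second of these opens the constituent [NP her familiar reaction through a modern theory].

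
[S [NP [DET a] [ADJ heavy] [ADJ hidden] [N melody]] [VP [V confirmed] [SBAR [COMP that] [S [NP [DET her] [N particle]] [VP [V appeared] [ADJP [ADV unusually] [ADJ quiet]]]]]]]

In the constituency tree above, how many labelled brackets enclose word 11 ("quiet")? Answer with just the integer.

7

Path from the root down to the word: S → VP → SBAR → S → VP → ADJP → ADJ. That is 7 enclosing brackets.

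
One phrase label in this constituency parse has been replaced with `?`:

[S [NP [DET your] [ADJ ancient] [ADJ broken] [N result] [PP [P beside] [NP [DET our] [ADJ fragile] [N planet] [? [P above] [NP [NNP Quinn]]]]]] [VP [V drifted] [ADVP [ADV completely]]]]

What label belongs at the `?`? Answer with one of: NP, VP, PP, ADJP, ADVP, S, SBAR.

PP

The `?` node immediately contains: P 'above', NP. That is the internal structure of a prepositional phrase, so the label is PP.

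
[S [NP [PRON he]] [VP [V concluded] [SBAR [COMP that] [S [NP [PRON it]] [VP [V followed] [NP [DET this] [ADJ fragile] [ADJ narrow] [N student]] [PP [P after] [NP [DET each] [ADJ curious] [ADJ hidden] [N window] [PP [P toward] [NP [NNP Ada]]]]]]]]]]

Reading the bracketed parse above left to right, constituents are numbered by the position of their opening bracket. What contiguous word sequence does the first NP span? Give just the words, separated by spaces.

he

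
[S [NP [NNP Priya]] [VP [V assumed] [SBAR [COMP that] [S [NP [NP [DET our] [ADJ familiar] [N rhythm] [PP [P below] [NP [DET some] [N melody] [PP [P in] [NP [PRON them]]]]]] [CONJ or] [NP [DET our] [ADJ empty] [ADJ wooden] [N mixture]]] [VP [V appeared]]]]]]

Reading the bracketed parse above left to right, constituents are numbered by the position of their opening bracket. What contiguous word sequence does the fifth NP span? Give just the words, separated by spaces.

them

The NP opening brackets appear, in order, over: "Priya"; "our familiar rhythm below some melody in them or our empty wooden mixture"; "our familiar rhythm below some melody in them"; "some melody in them"; "them"; "our empty wooden mixture". The fifth one spans "them".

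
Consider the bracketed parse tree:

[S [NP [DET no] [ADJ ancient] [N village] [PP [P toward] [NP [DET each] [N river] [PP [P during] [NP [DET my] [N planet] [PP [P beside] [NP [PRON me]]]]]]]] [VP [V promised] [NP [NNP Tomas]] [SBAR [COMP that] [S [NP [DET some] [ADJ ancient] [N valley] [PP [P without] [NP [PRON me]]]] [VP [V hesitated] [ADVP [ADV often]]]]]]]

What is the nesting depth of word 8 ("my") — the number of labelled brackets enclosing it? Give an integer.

7

Path from the root down to the word: S → NP → PP → NP → PP → NP → DET. That is 7 enclosing brackets.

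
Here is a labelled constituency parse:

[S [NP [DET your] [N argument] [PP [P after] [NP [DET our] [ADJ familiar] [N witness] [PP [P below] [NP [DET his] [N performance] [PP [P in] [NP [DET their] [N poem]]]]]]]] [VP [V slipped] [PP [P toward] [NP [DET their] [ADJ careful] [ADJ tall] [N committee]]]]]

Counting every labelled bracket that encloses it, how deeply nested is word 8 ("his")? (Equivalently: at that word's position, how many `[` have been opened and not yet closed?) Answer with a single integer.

Path from the root down to the word: S → NP → PP → NP → PP → NP → DET. That is 7 enclosing brackets.

7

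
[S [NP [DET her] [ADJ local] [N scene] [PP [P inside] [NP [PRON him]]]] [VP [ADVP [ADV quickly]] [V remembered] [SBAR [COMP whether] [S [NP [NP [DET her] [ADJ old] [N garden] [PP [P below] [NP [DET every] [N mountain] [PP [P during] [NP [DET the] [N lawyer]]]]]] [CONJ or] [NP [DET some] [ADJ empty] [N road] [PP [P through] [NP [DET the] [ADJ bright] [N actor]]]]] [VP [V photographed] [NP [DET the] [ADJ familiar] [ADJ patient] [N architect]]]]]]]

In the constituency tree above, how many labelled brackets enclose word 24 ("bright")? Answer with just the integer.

9

Counting open brackets not yet closed at "bright": [S [VP [SBAR [S [NP [NP [PP [NP [ADJ = 9.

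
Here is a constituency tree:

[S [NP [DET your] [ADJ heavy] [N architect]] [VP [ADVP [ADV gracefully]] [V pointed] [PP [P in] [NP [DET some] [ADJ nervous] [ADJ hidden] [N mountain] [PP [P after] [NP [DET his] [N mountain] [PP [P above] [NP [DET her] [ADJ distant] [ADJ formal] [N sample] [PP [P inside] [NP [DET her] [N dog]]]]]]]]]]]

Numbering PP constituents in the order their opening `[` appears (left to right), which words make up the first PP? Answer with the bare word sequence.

In left-to-right order the PP constituents are "in some nervous hidden mountain after his mountain above her distant formal sample inside her dog"; "after his mountain above her distant formal sample inside her dog"; "above her distant formal sample inside her dog"; "inside her dog". Number 1 is "in some nervous hidden mountain after his mountain above her distant formal sample inside her dog".

in some nervous hidden mountain after his mountain above her distant formal sample inside her dog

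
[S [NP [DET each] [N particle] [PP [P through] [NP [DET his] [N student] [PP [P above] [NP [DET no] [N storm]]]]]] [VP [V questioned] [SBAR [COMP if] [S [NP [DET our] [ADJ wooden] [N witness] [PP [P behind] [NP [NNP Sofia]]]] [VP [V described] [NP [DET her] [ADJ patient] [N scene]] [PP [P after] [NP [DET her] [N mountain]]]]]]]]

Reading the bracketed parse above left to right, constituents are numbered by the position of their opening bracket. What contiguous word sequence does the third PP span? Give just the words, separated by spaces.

behind Sofia

In left-to-right order the PP constituents are "through his student above no storm"; "above no storm"; "behind Sofia"; "after her mountain". Number 3 is "behind Sofia".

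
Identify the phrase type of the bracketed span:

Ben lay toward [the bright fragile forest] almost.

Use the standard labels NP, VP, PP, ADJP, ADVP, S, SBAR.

NP

The bracketed span "the bright fragile forest" is headed by "forest", making it a noun phrase (NP).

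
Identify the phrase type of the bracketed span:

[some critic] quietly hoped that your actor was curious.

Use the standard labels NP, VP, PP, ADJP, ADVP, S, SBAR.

NP

The bracketed span "some critic" is headed by "critic", making it a noun phrase (NP).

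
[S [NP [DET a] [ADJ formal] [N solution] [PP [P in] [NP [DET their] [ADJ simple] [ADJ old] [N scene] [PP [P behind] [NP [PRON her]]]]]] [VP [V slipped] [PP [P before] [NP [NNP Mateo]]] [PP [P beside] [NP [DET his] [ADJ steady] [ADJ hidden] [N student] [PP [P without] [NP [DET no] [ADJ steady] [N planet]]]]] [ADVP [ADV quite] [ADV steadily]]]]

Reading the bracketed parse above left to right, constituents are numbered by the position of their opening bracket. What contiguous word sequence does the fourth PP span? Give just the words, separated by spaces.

beside his steady hidden student without no steady planet

The PP opening brackets appear, in order, over: "in their simple old scene behind her"; "behind her"; "before Mateo"; "beside his steady hidden student without no steady planet"; "without no steady planet". The fourth one spans "beside his steady hidden student without no steady planet".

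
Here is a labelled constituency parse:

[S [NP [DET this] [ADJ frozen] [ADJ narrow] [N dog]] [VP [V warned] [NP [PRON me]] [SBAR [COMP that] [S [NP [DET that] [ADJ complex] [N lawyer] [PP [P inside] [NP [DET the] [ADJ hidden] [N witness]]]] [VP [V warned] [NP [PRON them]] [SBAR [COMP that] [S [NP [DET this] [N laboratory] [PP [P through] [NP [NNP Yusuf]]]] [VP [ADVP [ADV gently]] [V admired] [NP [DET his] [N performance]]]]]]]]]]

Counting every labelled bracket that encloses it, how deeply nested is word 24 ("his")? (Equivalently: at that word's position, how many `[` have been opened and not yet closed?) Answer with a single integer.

10

Counting open brackets not yet closed at "his": [S [VP [SBAR [S [VP [SBAR [S [VP [NP [DET = 10.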